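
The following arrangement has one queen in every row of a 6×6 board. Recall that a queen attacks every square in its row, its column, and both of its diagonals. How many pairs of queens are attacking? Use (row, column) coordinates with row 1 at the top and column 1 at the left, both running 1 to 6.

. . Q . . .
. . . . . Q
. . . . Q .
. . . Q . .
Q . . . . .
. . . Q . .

5

Same column: (4,4)–(6,4) (column 4).
Same diagonal: (1,3)–(3,5) (|1−3| = |3−5| = 2); (2,6)–(3,5) (|2−3| = |6−5| = 1); (2,6)–(4,4) (|2−4| = |6−4| = 2); (3,5)–(4,4) (|3−4| = |5−4| = 1).
Total attacking pairs: 5.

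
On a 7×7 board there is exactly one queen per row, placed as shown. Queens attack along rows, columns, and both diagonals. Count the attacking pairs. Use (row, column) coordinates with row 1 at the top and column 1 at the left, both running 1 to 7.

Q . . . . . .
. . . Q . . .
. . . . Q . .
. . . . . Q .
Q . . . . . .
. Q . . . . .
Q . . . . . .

11

Same column: (1,1)–(5,1) (column 1); (1,1)–(7,1) (column 1); (5,1)–(7,1) (column 1).
Same diagonal: (2,4)–(3,5) (|2−3| = |4−5| = 1); (2,4)–(4,6) (|2−4| = |4−6| = 2); (2,4)–(5,1) (|2−5| = |4−1| = 3); (3,5)–(4,6) (|3−4| = |5−6| = 1); (3,5)–(6,2) (|3−6| = |5−2| = 3); (3,5)–(7,1) (|3−7| = |5−1| = 4); (5,1)–(6,2) (|5−6| = |1−2| = 1); (6,2)–(7,1) (|6−7| = |2−1| = 1).
Total attacking pairs: 11.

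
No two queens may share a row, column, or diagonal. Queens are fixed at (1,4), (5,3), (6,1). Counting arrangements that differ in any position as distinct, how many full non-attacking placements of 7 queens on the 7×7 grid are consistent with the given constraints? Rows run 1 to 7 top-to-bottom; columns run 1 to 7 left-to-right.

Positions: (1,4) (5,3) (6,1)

Branch on row 2: col 2 → 1; col 7 → 0.
Sum: 1 + 0 = 1.

1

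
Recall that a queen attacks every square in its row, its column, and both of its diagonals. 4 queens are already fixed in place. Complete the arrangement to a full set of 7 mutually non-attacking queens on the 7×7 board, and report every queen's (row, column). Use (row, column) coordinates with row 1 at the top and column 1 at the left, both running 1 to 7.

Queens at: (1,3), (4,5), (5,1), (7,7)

Row 2: attacked by (1,3)→{2,3,4}; (4,5)→{3,5,7}; (5,1)→{1,4}; (7,7)→{2,7}. Safe: 6. Place at column 6.
Row 3: attacked by (1,3)→{1,3,5}; (2,6)→{5,6,7}; (4,5)→{4,5,6}; (5,1)→{1,3}; (7,7)→{3,7}. Safe: 2. Place at column 2.
Row 6: attacked by (1,3)→{3}; (2,6)→{2,6}; (3,2)→{2,5}; (4,5)→{3,5,7}; (5,1)→{1,2}; (7,7)→{6,7}. Safe: 4. Place at column 4.
Columns [3, 6, 2, 5, 1, 4, 7], r−c [-2, -4, 1, -1, 4, 2, 0], r+c [4, 8, 5, 9, 6, 10, 14] are all distinct, so no two queens attack.

(1,3) (2,6) (3,2) (4,5) (5,1) (6,4) (7,7)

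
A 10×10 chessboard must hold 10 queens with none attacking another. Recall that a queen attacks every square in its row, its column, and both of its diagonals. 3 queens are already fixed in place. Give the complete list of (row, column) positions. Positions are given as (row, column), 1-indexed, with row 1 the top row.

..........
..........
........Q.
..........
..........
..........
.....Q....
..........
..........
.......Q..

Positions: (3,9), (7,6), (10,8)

(1,1) (2,4) (3,9) (4,7) (5,10) (6,3) (7,6) (8,2) (9,5) (10,8)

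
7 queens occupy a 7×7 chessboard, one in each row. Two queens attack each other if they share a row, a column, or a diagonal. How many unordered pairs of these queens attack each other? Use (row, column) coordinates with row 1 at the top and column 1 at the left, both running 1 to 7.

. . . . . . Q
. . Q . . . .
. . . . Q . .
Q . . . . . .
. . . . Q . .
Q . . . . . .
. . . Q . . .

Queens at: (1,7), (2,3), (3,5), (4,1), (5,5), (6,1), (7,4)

Same column: (3,5)–(5,5) (column 5); (4,1)–(6,1) (column 1).
Same diagonal: (1,7)–(3,5) (|1−3| = |7−5| = 2); (2,3)–(4,1) (|2−4| = |3−1| = 2); (4,1)–(7,4) (|4−7| = |1−4| = 3).
Total attacking pairs: 5.

5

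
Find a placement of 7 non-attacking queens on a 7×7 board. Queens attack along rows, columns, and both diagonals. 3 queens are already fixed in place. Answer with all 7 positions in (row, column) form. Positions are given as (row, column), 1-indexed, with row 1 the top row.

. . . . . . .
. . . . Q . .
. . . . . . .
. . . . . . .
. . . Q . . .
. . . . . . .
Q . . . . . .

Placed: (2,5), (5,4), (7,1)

Row 1: attacked by (2,5)→{4,5,6}; (5,4)→{4}; (7,1)→{1,7}. Safe: 2, 3. Place at column 3.
Row 3: attacked by (1,3)→{1,3,5}; (2,5)→{4,5,6}; (5,4)→{2,4,6}; (7,1)→{1,5}. Safe: 7. Place at column 7.
Row 4: attacked by (1,3)→{3,6}; (2,5)→{3,5,7}; (3,7)→{6,7}; (5,4)→{3,4,5}; (7,1)→{1,4}. Safe: 2. Place at column 2.
Row 6: attacked by (1,3)→{3}; (2,5)→{1,5}; (3,7)→{4,7}; (4,2)→{2,4}; (5,4)→{3,4,5}; (7,1)→{1,2}. Safe: 6. Place at column 6.
Columns [3, 5, 7, 2, 4, 6, 1], r−c [-2, -3, -4, 2, 1, 0, 6], r+c [4, 7, 10, 6, 9, 12, 8] are all distinct, so no two queens attack.

(1,3) (2,5) (3,7) (4,2) (5,4) (6,6) (7,1)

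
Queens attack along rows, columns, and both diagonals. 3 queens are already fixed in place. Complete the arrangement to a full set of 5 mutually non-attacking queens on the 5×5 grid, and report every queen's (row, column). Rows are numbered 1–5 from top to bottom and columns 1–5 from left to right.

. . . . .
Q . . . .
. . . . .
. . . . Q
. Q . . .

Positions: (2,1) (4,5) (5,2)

Row 1: attacked by (2,1)→{1,2}; (4,5)→{2,5}; (5,2)→{2}. Safe: 3, 4. Place at column 4.
Row 3: attacked by (1,4)→{2,4}; (2,1)→{1,2}; (4,5)→{4,5}; (5,2)→{2,4}. Safe: 3. Place at column 3.
Columns [4, 1, 3, 5, 2], r−c [-3, 1, 0, -1, 3], r+c [5, 3, 6, 9, 7] are all distinct, so no two queens attack.

(1,4) (2,1) (3,3) (4,5) (5,2)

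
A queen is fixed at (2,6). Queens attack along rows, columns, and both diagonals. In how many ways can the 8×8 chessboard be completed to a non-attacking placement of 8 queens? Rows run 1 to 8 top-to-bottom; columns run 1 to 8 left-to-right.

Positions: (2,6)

14

Branch on row 1: col 1 → 1; col 2 → 2; col 3 → 8; col 4 → 3; col 8 → 0.
Sum: 1 + 2 + 8 + 3 + 0 = 14.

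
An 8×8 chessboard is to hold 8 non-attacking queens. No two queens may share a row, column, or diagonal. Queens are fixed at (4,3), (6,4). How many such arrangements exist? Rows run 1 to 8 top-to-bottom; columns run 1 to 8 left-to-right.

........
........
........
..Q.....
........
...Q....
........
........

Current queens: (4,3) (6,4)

3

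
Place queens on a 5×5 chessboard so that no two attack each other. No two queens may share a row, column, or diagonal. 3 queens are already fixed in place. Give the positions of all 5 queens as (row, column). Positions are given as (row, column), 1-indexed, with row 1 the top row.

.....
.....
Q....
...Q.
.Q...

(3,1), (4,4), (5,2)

(1,5) (2,3) (3,1) (4,4) (5,2)

Row 1: attacked by (3,1)→{1,3}; (4,4)→{1,4}; (5,2)→{2}. Safe: 5. Place at column 5.
Row 2: attacked by (1,5)→{4,5}; (3,1)→{1,2}; (4,4)→{2,4}; (5,2)→{2,5}. Safe: 3. Place at column 3.
Columns [5, 3, 1, 4, 2], r−c [-4, -1, 2, 0, 3], r+c [6, 5, 4, 8, 7] are all distinct, so no two queens attack.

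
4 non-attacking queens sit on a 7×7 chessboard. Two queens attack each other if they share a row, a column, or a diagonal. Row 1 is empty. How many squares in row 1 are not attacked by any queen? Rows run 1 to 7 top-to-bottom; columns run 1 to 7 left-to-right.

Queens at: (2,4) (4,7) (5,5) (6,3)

(2,4) attacks row 1 at column 4 and diagonals 3, 5.
(4,7) attacks row 1 at column 7 and diagonals 4.
(5,5) attacks row 1 at column 5 and diagonals 1.
(6,3) attacks row 1 at column 3.
Attacked columns: {1, 3, 4, 5, 7}. Safe: {2, 6}.

2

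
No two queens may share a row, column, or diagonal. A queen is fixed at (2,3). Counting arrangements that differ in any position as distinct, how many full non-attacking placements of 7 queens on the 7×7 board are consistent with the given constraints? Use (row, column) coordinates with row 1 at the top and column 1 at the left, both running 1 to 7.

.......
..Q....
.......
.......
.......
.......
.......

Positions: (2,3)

Branch on row 1: col 1 → 1; col 5 → 1; col 6 → 3; col 7 → 1.
Sum: 1 + 1 + 3 + 1 = 6.

6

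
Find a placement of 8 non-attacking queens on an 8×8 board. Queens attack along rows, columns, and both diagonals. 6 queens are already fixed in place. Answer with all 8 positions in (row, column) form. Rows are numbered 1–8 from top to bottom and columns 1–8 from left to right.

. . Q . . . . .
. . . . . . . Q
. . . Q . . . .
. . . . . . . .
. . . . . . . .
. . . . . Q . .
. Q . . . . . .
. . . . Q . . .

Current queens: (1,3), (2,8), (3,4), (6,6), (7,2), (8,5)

Row 4: attacked by (1,3)→{3,6}; (2,8)→{6,8}; (3,4)→{3,4,5}; (6,6)→{4,6,8}; (7,2)→{2,5}; (8,5)→{1,5}. Safe: 7. Place at column 7.
Row 5: attacked by (1,3)→{3,7}; (2,8)→{5,8}; (3,4)→{2,4,6}; (4,7)→{6,7,8}; (6,6)→{5,6,7}; (7,2)→{2,4}; (8,5)→{2,5,8}. Safe: 1. Place at column 1.
Columns [3, 8, 4, 7, 1, 6, 2, 5], r−c [-2, -6, -1, -3, 4, 0, 5, 3], r+c [4, 10, 7, 11, 6, 12, 9, 13] are all distinct, so no two queens attack.

(1,3) (2,8) (3,4) (4,7) (5,1) (6,6) (7,2) (8,5)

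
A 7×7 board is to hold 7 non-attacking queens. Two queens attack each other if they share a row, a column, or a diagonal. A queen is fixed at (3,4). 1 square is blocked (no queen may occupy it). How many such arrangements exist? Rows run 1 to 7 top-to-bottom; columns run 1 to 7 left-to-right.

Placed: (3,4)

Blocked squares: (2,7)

3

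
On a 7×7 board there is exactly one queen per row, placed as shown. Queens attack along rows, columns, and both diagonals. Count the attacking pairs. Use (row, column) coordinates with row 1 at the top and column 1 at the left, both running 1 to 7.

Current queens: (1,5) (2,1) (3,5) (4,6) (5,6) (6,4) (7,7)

Same column: (1,5)–(3,5) (column 5); (4,6)–(5,6) (column 6).
Same diagonal: (3,5)–(4,6) (|3−4| = |5−6| = 1); (4,6)–(6,4) (|4−6| = |6−4| = 2).
Total attacking pairs: 4.

4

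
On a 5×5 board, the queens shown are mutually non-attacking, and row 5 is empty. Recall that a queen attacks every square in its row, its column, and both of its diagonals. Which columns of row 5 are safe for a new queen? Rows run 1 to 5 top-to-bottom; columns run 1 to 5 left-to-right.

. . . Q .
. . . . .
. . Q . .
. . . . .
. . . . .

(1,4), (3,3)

columns 2

(1,4) attacks row 5 at column 4.
(3,3) attacks row 5 at column 3 and diagonals 1, 5.
Attacked columns: {1, 3, 4, 5}. Safe: {2}.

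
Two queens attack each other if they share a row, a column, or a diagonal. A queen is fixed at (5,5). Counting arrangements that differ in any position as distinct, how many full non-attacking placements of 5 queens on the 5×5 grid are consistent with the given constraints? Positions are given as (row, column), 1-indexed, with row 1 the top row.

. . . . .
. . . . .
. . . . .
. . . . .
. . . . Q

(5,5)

Branch on row 1: col 2 → 1; col 3 → 1; col 4 → 0.
Sum: 1 + 1 + 0 = 2.

2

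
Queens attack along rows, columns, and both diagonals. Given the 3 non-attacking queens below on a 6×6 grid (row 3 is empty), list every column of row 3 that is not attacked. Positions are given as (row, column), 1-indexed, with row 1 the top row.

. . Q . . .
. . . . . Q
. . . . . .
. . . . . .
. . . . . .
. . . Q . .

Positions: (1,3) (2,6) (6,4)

(1,3) attacks row 3 at column 3 and diagonals 1, 5.
(2,6) attacks row 3 at column 6 and diagonals 5.
(6,4) attacks row 3 at column 4 and diagonals 1.
Attacked columns: {1, 3, 4, 5, 6}. Safe: {2}.

columns 2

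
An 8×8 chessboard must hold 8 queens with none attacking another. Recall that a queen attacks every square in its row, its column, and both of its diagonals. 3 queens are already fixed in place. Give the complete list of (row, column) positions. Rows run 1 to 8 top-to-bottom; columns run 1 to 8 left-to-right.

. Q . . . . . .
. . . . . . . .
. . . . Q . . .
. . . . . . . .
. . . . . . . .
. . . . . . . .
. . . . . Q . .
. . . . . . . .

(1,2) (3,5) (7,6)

(1,2) (2,7) (3,5) (4,8) (5,1) (6,4) (7,6) (8,3)

Row 2: attacked by (1,2)→{1,2,3}; (3,5)→{4,5,6}; (7,6)→{1,6}. Safe: 7, 8. Place at column 7.
Row 4: attacked by (1,2)→{2,5}; (2,7)→{5,7}; (3,5)→{4,5,6}; (7,6)→{3,6}. Safe: 1, 8. Place at column 8.
Row 5: attacked by (1,2)→{2,6}; (2,7)→{4,7}; (3,5)→{3,5,7}; (4,8)→{7,8}; (7,6)→{4,6,8}. Safe: 1. Place at column 1.
Row 6: attacked by (1,2)→{2,7}; (2,7)→{3,7}; (3,5)→{2,5,8}; (4,8)→{6,8}; (5,1)→{1,2}; (7,6)→{5,6,7}. Safe: 4. Place at column 4.
Row 8: attacked by (1,2)→{2}; (2,7)→{1,7}; (3,5)→{5}; (4,8)→{4,8}; (5,1)→{1,4}; (6,4)→{2,4,6}; (7,6)→{5,6,7}. Safe: 3. Place at column 3.
Columns [2, 7, 5, 8, 1, 4, 6, 3], r−c [-1, -5, -2, -4, 4, 2, 1, 5], r+c [3, 9, 8, 12, 6, 10, 13, 11] are all distinct, so no two queens attack.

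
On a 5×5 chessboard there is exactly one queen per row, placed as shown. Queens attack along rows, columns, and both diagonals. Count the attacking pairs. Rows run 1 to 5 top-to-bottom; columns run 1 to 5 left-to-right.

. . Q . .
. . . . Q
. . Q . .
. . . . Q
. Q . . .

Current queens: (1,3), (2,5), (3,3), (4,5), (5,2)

Same column: (1,3)–(3,3) (column 3); (2,5)–(4,5) (column 5).
Same diagonal: (2,5)–(5,2) (|2−5| = |5−2| = 3).
Total attacking pairs: 3.

3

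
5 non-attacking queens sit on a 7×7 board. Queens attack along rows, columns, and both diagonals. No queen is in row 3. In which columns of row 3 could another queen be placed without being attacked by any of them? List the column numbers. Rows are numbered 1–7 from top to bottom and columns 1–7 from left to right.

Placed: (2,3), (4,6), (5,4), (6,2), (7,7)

(2,3) attacks row 3 at column 3 and diagonals 2, 4.
(4,6) attacks row 3 at column 6 and diagonals 5, 7.
(5,4) attacks row 3 at column 4 and diagonals 2, 6.
(6,2) attacks row 3 at column 2 and diagonals 5.
(7,7) attacks row 3 at column 7 and diagonals 3.
Attacked columns: {2, 3, 4, 5, 6, 7}. Safe: {1}.

columns 1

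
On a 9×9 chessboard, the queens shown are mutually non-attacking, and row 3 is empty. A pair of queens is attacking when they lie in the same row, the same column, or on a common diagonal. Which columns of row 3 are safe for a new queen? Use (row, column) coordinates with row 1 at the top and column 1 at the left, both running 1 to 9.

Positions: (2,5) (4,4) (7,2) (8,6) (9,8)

(2,5) attacks row 3 at column 5 and diagonals 4, 6.
(4,4) attacks row 3 at column 4 and diagonals 3, 5.
(7,2) attacks row 3 at column 2 and diagonals 6.
(8,6) attacks row 3 at column 6 and diagonals 1.
(9,8) attacks row 3 at column 8 and diagonals 2.
Attacked columns: {1, 2, 3, 4, 5, 6, 8}. Safe: {7, 9}.

columns 7, 9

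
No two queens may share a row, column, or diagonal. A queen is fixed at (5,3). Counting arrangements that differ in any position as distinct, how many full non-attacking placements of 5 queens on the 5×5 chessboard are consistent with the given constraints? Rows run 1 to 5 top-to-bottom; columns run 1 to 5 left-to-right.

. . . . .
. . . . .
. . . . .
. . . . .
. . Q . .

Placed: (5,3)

Branch on row 1: col 1 → 1; col 2 → 0; col 4 → 0; col 5 → 1.
Sum: 1 + 0 + 0 + 1 = 2.

2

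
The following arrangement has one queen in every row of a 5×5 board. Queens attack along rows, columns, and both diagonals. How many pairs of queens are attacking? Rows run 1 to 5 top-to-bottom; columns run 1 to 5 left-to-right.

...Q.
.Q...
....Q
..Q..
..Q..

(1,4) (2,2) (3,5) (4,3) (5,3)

2

Same column: (4,3)–(5,3) (column 3).
Same diagonal: (3,5)–(5,3) (|3−5| = |5−3| = 2).
Total attacking pairs: 2.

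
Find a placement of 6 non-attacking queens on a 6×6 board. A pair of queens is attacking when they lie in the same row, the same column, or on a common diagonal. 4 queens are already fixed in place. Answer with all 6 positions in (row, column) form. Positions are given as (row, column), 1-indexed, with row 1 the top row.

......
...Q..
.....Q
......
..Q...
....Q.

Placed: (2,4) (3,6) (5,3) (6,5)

(1,2) (2,4) (3,6) (4,1) (5,3) (6,5)

Row 1: attacked by (2,4)→{3,4,5}; (3,6)→{4,6}; (5,3)→{3}; (6,5)→{5}. Safe: 1, 2. Place at column 2.
Row 4: attacked by (1,2)→{2,5}; (2,4)→{2,4,6}; (3,6)→{5,6}; (5,3)→{2,3,4}; (6,5)→{3,5}. Safe: 1. Place at column 1.
Columns [2, 4, 6, 1, 3, 5], r−c [-1, -2, -3, 3, 2, 1], r+c [3, 6, 9, 5, 8, 11] are all distinct, so no two queens attack.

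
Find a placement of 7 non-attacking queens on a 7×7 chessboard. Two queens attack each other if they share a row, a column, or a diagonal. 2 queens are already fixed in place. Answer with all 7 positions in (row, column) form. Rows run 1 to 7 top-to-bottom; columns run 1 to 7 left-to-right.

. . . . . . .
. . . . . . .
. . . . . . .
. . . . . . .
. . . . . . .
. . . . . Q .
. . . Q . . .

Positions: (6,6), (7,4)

Row 1: attacked by (6,6)→{1,6}; (7,4)→{4}. Safe: 2, 3, 5, 7. Place at column 2.
Row 2: attacked by (1,2)→{1,2,3}; (6,6)→{2,6}; (7,4)→{4}. Safe: 5, 7. Place at column 7.
Row 3: attacked by (1,2)→{2,4}; (2,7)→{6,7}; (6,6)→{3,6}; (7,4)→{4}. Safe: 1, 5. Place at column 5.
Row 4: attacked by (1,2)→{2,5}; (2,7)→{5,7}; (3,5)→{4,5,6}; (6,6)→{4,6}; (7,4)→{1,4,7}. Safe: 3. Place at column 3.
Row 5: attacked by (1,2)→{2,6}; (2,7)→{4,7}; (3,5)→{3,5,7}; (4,3)→{2,3,4}; (6,6)→{5,6,7}; (7,4)→{2,4,6}. Safe: 1. Place at column 1.
Columns [2, 7, 5, 3, 1, 6, 4], r−c [-1, -5, -2, 1, 4, 0, 3], r+c [3, 9, 8, 7, 6, 12, 11] are all distinct, so no two queens attack.

(1,2) (2,7) (3,5) (4,3) (5,1) (6,6) (7,4)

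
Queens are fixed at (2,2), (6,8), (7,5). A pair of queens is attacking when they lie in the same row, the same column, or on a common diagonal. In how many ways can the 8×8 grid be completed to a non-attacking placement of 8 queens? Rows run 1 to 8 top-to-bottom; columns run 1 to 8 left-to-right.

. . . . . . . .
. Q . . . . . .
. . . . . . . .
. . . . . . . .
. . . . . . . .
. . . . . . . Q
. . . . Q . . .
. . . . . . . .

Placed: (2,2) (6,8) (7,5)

Branch on row 1: col 4 → 1; col 6 → 1; col 7 → 0.
Sum: 1 + 1 + 0 = 2.

2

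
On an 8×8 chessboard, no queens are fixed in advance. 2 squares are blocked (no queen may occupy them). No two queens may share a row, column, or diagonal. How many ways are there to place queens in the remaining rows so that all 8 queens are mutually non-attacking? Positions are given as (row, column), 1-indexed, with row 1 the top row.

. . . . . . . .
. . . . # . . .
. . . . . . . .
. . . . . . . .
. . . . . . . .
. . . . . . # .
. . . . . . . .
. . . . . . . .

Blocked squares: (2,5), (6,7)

Branch on row 1: col 1 → 3; col 2 → 6; col 3 → 10; col 4 → 15; col 5 → 15; col 6 → 14; col 7 → 7; col 8 → 3.
Sum: 3 + 6 + 10 + 15 + 15 + 14 + 7 + 3 = 73.

73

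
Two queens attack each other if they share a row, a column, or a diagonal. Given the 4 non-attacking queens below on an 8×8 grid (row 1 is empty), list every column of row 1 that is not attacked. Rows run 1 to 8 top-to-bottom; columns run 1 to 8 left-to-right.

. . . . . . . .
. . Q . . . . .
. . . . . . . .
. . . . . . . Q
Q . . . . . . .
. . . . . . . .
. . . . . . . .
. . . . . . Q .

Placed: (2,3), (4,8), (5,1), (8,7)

columns 6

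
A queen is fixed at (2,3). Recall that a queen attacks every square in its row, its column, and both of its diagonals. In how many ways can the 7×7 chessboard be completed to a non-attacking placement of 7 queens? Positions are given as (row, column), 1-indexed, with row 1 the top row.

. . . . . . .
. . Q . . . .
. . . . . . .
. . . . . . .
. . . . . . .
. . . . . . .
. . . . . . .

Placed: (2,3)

6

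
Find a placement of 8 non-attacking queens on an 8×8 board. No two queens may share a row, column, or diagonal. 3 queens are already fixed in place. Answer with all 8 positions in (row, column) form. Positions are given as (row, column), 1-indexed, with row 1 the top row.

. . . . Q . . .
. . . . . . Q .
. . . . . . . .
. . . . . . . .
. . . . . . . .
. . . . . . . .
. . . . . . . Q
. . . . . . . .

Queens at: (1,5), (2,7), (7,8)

Row 3: attacked by (1,5)→{3,5,7}; (2,7)→{6,7,8}; (7,8)→{4,8}. Safe: 1, 2. Place at column 2.
Row 4: attacked by (1,5)→{2,5,8}; (2,7)→{5,7}; (3,2)→{1,2,3}; (7,8)→{5,8}. Safe: 4, 6. Place at column 6.
Row 5: attacked by (1,5)→{1,5}; (2,7)→{4,7}; (3,2)→{2,4}; (4,6)→{5,6,7}; (7,8)→{6,8}. Safe: 3. Place at column 3.
Row 6: attacked by (1,5)→{5}; (2,7)→{3,7}; (3,2)→{2,5}; (4,6)→{4,6,8}; (5,3)→{2,3,4}; (7,8)→{7,8}. Safe: 1. Place at column 1.
Row 8: attacked by (1,5)→{5}; (2,7)→{1,7}; (3,2)→{2,7}; (4,6)→{2,6}; (5,3)→{3,6}; (6,1)→{1,3}; (7,8)→{7,8}. Safe: 4. Place at column 4.
Columns [5, 7, 2, 6, 3, 1, 8, 4], r−c [-4, -5, 1, -2, 2, 5, -1, 4], r+c [6, 9, 5, 10, 8, 7, 15, 12] are all distinct, so no two queens attack.

(1,5) (2,7) (3,2) (4,6) (5,3) (6,1) (7,8) (8,4)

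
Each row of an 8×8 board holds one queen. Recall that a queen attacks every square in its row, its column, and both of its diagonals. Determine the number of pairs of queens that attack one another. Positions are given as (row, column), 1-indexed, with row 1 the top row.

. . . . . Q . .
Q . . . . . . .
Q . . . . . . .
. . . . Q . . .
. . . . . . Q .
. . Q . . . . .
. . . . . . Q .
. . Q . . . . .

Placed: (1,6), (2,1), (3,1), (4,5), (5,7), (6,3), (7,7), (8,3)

Same column: (2,1)–(3,1) (column 1); (5,7)–(7,7) (column 7); (6,3)–(8,3) (column 3).
Same diagonal: (4,5)–(6,3) (|4−6| = |5−3| = 2).
Total attacking pairs: 4.

4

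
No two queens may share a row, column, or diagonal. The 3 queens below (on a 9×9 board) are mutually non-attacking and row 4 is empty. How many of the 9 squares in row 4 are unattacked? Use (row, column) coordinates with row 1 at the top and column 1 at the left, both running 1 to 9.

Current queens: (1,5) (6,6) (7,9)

(1,5) attacks row 4 at column 5 and diagonals 2, 8.
(6,6) attacks row 4 at column 6 and diagonals 4, 8.
(7,9) attacks row 4 at column 9 and diagonals 6.
Attacked columns: {2, 4, 5, 6, 8, 9}. Safe: {1, 3, 7}.

3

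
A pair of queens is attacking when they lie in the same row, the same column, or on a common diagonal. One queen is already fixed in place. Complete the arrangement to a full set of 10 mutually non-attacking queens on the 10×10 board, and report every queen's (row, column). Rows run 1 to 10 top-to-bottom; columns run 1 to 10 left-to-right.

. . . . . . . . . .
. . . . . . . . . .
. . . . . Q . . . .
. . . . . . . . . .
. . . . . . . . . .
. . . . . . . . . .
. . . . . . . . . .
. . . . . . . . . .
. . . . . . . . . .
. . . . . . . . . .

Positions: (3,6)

Row 1: attacked by (3,6)→{4,6,8}. Safe: 1, 2, 3, 5, 7, 9, 10. Place at column 3.
Row 2: attacked by (1,3)→{2,3,4}; (3,6)→{5,6,7}. Safe: 1, 8, 9, 10. Place at column 1.
Row 4: attacked by (1,3)→{3,6}; (2,1)→{1,3}; (3,6)→{5,6,7}. Safe: 2, 4, 8, 9, 10. Place at column 9.
Row 5: attacked by (1,3)→{3,7}; (2,1)→{1,4}; (3,6)→{4,6,8}; (4,9)→{8,9,10}. Safe: 2, 5. Place at column 5.
Row 6: attacked by (1,3)→{3,8}; (2,1)→{1,5}; (3,6)→{3,6,9}; (4,9)→{7,9}; (5,5)→{4,5,6}. Safe: 2, 10. Place at column 10.
Row 7: attacked by (1,3)→{3,9}; (2,1)→{1,6}; (3,6)→{2,6,10}; (4,9)→{6,9}; (5,5)→{3,5,7}; (6,10)→{9,10}. Safe: 4, 8. Place at column 8.
Row 8: attacked by (1,3)→{3,10}; (2,1)→{1,7}; (3,6)→{1,6}; (4,9)→{5,9}; (5,5)→{2,5,8}; (6,10)→{8,10}; (7,8)→{7,8,9}. Safe: 4. Place at column 4.
Row 9: attacked by (1,3)→{3}; (2,1)→{1,8}; (3,6)→{6}; (4,9)→{4,9}; (5,5)→{1,5,9}; (6,10)→{7,10}; (7,8)→{6,8,10}; (8,4)→{3,4,5}. Safe: 2. Place at column 2.
Row 10: attacked by (1,3)→{3}; (2,1)→{1,9}; (3,6)→{6}; (4,9)→{3,9}; (5,5)→{5,10}; (6,10)→{6,10}; (7,8)→{5,8}; (8,4)→{2,4,6}; (9,2)→{1,2,3}. Safe: 7. Place at column 7.
Columns [3, 1, 6, 9, 5, 10, 8, 4, 2, 7], r−c [-2, 1, -3, -5, 0, -4, -1, 4, 7, 3], r+c [4, 3, 9, 13, 10, 16, 15, 12, 11, 17] are all distinct, so no two queens attack.

(1,3) (2,1) (3,6) (4,9) (5,5) (6,10) (7,8) (8,4) (9,2) (10,7)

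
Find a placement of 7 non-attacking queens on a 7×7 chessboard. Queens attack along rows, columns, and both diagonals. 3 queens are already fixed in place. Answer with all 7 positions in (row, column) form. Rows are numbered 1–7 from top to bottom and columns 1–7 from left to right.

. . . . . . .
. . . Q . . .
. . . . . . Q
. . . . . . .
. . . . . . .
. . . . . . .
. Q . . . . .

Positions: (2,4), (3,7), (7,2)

Row 1: attacked by (2,4)→{3,4,5}; (3,7)→{5,7}; (7,2)→{2}. Safe: 1, 6. Place at column 6.
Row 4: attacked by (1,6)→{3,6}; (2,4)→{2,4,6}; (3,7)→{6,7}; (7,2)→{2,5}. Safe: 1. Place at column 1.
Row 5: attacked by (1,6)→{2,6}; (2,4)→{1,4,7}; (3,7)→{5,7}; (4,1)→{1,2}; (7,2)→{2,4}. Safe: 3. Place at column 3.
Row 6: attacked by (1,6)→{1,6}; (2,4)→{4}; (3,7)→{4,7}; (4,1)→{1,3}; (5,3)→{2,3,4}; (7,2)→{1,2,3}. Safe: 5. Place at column 5.
Columns [6, 4, 7, 1, 3, 5, 2], r−c [-5, -2, -4, 3, 2, 1, 5], r+c [7, 6, 10, 5, 8, 11, 9] are all distinct, so no two queens attack.

(1,6) (2,4) (3,7) (4,1) (5,3) (6,5) (7,2)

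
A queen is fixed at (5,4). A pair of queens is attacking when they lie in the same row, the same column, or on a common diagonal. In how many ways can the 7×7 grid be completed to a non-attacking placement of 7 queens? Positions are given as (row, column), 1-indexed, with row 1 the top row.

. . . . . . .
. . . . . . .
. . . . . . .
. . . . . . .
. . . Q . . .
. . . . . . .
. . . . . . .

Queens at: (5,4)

Branch on row 1: col 1 → 0; col 2 → 1; col 3 → 1; col 5 → 1; col 6 → 1; col 7 → 0.
Sum: 0 + 1 + 1 + 1 + 1 + 0 = 4.

4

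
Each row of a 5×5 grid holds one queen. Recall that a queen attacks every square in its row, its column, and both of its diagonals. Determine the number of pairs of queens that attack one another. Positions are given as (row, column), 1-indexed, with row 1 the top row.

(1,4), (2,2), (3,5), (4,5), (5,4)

Same column: (1,4)–(5,4) (column 4); (3,5)–(4,5) (column 5).
Same diagonal: (4,5)–(5,4) (|4−5| = |5−4| = 1).
Total attacking pairs: 3.

3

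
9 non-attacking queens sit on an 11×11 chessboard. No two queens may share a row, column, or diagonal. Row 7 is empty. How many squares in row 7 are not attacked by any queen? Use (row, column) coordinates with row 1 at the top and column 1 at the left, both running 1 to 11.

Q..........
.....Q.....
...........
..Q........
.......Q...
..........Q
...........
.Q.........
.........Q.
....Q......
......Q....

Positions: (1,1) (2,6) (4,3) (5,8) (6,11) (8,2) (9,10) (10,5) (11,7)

(1,1) attacks row 7 at column 1 and diagonals 7.
(2,6) attacks row 7 at column 6 and diagonals 1, 11.
(4,3) attacks row 7 at column 3 and diagonals 6.
(5,8) attacks row 7 at column 8 and diagonals 6, 10.
(6,11) attacks row 7 at column 11 and diagonals 10.
(8,2) attacks row 7 at column 2 and diagonals 1, 3.
(9,10) attacks row 7 at column 10 and diagonals 8.
(10,5) attacks row 7 at column 5 and diagonals 2, 8.
(11,7) attacks row 7 at column 7 and diagonals 3, 11.
Attacked columns: {1, 2, 3, 5, 6, 7, 8, 10, 11}. Safe: {4, 9}.

2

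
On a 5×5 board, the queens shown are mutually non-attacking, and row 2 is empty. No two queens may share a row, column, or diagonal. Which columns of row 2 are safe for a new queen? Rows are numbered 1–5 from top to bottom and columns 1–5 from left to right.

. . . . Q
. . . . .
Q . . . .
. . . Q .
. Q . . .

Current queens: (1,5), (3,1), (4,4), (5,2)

columns 3

(1,5) attacks row 2 at column 5 and diagonals 4.
(3,1) attacks row 2 at column 1 and diagonals 2.
(4,4) attacks row 2 at column 4 and diagonals 2.
(5,2) attacks row 2 at column 2 and diagonals 5.
Attacked columns: {1, 2, 4, 5}. Safe: {3}.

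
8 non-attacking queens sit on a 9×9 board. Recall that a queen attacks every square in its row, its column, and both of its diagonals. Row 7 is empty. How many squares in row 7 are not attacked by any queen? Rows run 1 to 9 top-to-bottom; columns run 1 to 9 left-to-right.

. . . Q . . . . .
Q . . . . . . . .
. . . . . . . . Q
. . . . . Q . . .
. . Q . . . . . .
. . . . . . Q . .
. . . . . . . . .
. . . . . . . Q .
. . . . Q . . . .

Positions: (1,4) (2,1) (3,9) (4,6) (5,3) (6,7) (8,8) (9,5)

(1,4) attacks row 7 at column 4.
(2,1) attacks row 7 at column 1 and diagonals 6.
(3,9) attacks row 7 at column 9 and diagonals 5.
(4,6) attacks row 7 at column 6 and diagonals 3, 9.
(5,3) attacks row 7 at column 3 and diagonals 1, 5.
(6,7) attacks row 7 at column 7 and diagonals 6, 8.
(8,8) attacks row 7 at column 8 and diagonals 7, 9.
(9,5) attacks row 7 at column 5 and diagonals 3, 7.
Attacked columns: {1, 3, 4, 5, 6, 7, 8, 9}. Safe: {2}.

1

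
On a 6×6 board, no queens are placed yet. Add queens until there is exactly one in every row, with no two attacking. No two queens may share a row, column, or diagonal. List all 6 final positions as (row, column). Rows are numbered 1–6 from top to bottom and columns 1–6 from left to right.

Row 1: Safe: 1, 2, 3, 4, 5, 6. Place at column 3.
Row 2: attacked by (1,3)→{2,3,4}. Safe: 1, 5, 6. Place at column 6.
Row 3: attacked by (1,3)→{1,3,5}; (2,6)→{5,6}. Safe: 2, 4. Place at column 2.
Row 4: attacked by (1,3)→{3,6}; (2,6)→{4,6}; (3,2)→{1,2,3}. Safe: 5. Place at column 5.
Row 5: attacked by (1,3)→{3}; (2,6)→{3,6}; (3,2)→{2,4}; (4,5)→{4,5,6}. Safe: 1. Place at column 1.
Row 6: attacked by (1,3)→{3}; (2,6)→{2,6}; (3,2)→{2,5}; (4,5)→{3,5}; (5,1)→{1,2}. Safe: 4. Place at column 4.
Columns [3, 6, 2, 5, 1, 4], r−c [-2, -4, 1, -1, 4, 2], r+c [4, 8, 5, 9, 6, 10] are all distinct, so no two queens attack.

(1,3) (2,6) (3,2) (4,5) (5,1) (6,4)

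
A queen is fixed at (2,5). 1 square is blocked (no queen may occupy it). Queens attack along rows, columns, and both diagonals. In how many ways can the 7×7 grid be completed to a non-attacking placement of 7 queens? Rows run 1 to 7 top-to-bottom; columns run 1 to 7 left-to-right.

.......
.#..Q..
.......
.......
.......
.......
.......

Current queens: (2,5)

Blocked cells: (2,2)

6

Branch on row 1: col 1 → 1; col 2 → 3; col 3 → 1; col 7 → 1.
Sum: 1 + 3 + 1 + 1 = 6.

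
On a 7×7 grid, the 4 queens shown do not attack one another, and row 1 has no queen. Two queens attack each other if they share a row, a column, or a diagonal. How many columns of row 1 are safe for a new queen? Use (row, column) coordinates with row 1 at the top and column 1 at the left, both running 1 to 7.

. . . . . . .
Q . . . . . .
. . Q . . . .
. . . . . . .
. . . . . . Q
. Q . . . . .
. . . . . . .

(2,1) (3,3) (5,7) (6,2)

(2,1) attacks row 1 at column 1 and diagonals 2.
(3,3) attacks row 1 at column 3 and diagonals 1, 5.
(5,7) attacks row 1 at column 7 and diagonals 3.
(6,2) attacks row 1 at column 2 and diagonals 7.
Attacked columns: {1, 2, 3, 5, 7}. Safe: {4, 6}.

2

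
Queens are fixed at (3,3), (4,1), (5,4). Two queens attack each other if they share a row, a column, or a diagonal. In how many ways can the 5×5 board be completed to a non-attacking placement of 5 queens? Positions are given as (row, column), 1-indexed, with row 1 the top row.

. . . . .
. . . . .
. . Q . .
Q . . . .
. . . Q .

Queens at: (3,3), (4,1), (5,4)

1

Branch on row 1: col 2 → 1.
Sum: 1 = 1.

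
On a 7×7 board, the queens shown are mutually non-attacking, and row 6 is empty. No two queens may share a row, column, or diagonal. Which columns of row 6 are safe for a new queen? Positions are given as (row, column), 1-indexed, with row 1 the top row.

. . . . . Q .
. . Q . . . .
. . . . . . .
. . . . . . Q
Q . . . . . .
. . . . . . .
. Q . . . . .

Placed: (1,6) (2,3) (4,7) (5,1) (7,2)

columns 4

(1,6) attacks row 6 at column 6 and diagonals 1.
(2,3) attacks row 6 at column 3 and diagonals 7.
(4,7) attacks row 6 at column 7 and diagonals 5.
(5,1) attacks row 6 at column 1 and diagonals 2.
(7,2) attacks row 6 at column 2 and diagonals 1, 3.
Attacked columns: {1, 2, 3, 5, 6, 7}. Safe: {4}.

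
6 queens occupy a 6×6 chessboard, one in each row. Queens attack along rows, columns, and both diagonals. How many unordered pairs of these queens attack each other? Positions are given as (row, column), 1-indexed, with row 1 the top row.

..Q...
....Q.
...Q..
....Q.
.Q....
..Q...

Same column: (1,3)–(6,3) (column 3); (2,5)–(4,5) (column 5).
Same diagonal: (2,5)–(3,4) (|2−3| = |5−4| = 1); (2,5)–(5,2) (|2−5| = |5−2| = 3); (3,4)–(4,5) (|3−4| = |4−5| = 1); (3,4)–(5,2) (|3−5| = |4−2| = 2); (4,5)–(6,3) (|4−6| = |5−3| = 2); (5,2)–(6,3) (|5−6| = |2−3| = 1).
Total attacking pairs: 8.

8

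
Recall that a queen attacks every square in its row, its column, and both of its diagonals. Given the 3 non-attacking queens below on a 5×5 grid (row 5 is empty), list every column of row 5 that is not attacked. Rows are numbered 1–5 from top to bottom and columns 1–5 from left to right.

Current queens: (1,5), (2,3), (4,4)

columns 2

(1,5) attacks row 5 at column 5 and diagonals 1.
(2,3) attacks row 5 at column 3.
(4,4) attacks row 5 at column 4 and diagonals 3, 5.
Attacked columns: {1, 3, 4, 5}. Safe: {2}.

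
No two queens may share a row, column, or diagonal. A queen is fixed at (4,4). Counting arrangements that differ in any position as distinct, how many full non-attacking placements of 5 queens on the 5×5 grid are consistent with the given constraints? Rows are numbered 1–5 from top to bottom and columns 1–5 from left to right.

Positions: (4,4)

2

Branch on row 1: col 2 → 0; col 3 → 1; col 5 → 1.
Sum: 0 + 1 + 1 = 2.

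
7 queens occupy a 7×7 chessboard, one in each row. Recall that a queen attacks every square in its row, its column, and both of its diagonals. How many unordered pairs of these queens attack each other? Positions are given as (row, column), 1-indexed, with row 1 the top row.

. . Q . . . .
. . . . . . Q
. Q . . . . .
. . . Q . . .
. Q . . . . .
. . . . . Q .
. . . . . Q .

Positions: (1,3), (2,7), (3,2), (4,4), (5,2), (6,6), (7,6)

Same column: (3,2)–(5,2) (column 2); (6,6)–(7,6) (column 6).
Same diagonal: (3,2)–(7,6) (|3−7| = |2−6| = 4); (4,4)–(6,6) (|4−6| = |4−6| = 2).
Total attacking pairs: 4.

4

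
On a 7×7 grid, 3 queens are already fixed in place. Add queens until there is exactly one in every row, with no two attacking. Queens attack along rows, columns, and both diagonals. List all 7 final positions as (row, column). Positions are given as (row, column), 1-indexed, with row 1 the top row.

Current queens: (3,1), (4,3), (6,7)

(1,4) (2,6) (3,1) (4,3) (5,5) (6,7) (7,2)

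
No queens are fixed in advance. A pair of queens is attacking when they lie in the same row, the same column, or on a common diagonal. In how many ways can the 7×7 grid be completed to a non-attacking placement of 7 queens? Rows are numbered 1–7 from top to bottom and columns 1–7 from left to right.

Branch on row 1: col 1 → 4; col 2 → 7; col 3 → 6; col 4 → 6; col 5 → 6; col 6 → 7; col 7 → 4.
Sum: 4 + 7 + 6 + 6 + 6 + 7 + 4 = 40.
(This is the classic 7-queens count.)

40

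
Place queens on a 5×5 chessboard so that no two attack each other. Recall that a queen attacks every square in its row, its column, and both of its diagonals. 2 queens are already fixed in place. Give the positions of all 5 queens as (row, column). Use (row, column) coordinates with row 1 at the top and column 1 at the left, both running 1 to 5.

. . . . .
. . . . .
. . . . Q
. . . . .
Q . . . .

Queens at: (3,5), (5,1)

(1,4) (2,2) (3,5) (4,3) (5,1)

Row 1: attacked by (3,5)→{3,5}; (5,1)→{1,5}. Safe: 2, 4. Place at column 4.
Row 2: attacked by (1,4)→{3,4,5}; (3,5)→{4,5}; (5,1)→{1,4}. Safe: 2. Place at column 2.
Row 4: attacked by (1,4)→{1,4}; (2,2)→{2,4}; (3,5)→{4,5}; (5,1)→{1,2}. Safe: 3. Place at column 3.
Columns [4, 2, 5, 3, 1], r−c [-3, 0, -2, 1, 4], r+c [5, 4, 8, 7, 6] are all distinct, so no two queens attack.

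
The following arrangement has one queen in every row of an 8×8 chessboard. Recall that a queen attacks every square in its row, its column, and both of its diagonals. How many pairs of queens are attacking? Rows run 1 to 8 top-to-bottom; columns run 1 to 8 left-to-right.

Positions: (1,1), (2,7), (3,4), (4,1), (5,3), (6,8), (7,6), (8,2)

1

Same column: (1,1)–(4,1) (column 1).
Total attacking pairs: 1.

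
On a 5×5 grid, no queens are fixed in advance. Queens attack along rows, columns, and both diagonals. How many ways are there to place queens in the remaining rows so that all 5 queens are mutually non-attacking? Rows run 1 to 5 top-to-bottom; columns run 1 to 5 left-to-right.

10

Branch on row 1: col 1 → 2; col 2 → 2; col 3 → 2; col 4 → 2; col 5 → 2.
Sum: 2 + 2 + 2 + 2 + 2 = 10.
(This is the classic 5-queens count.)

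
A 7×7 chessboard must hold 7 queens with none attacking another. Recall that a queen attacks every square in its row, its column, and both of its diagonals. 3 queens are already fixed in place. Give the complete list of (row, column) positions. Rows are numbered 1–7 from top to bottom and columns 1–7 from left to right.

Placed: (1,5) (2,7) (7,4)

Row 3: attacked by (1,5)→{3,5,7}; (2,7)→{6,7}; (7,4)→{4}. Safe: 1, 2. Place at column 2.
Row 4: attacked by (1,5)→{2,5}; (2,7)→{5,7}; (3,2)→{1,2,3}; (7,4)→{1,4,7}. Safe: 6. Place at column 6.
Row 5: attacked by (1,5)→{1,5}; (2,7)→{4,7}; (3,2)→{2,4}; (4,6)→{5,6,7}; (7,4)→{2,4,6}. Safe: 3. Place at column 3.
Row 6: attacked by (1,5)→{5}; (2,7)→{3,7}; (3,2)→{2,5}; (4,6)→{4,6}; (5,3)→{2,3,4}; (7,4)→{3,4,5}. Safe: 1. Place at column 1.
Columns [5, 7, 2, 6, 3, 1, 4], r−c [-4, -5, 1, -2, 2, 5, 3], r+c [6, 9, 5, 10, 8, 7, 11] are all distinct, so no two queens attack.

(1,5) (2,7) (3,2) (4,6) (5,3) (6,1) (7,4)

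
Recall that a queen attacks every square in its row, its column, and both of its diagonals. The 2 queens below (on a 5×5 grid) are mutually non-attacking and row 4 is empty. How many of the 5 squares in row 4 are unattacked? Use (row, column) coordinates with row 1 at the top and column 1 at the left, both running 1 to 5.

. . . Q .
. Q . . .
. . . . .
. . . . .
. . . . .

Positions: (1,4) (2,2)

(1,4) attacks row 4 at column 4 and diagonals 1.
(2,2) attacks row 4 at column 2 and diagonals 4.
Attacked columns: {1, 2, 4}. Safe: {3, 5}.

2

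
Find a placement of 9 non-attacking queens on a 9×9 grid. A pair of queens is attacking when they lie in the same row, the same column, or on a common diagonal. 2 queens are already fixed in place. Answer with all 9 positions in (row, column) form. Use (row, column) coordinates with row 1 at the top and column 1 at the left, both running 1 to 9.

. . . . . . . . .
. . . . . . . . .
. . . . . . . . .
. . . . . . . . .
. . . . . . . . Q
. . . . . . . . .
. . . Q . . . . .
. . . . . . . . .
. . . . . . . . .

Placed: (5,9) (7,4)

(1,6) (2,8) (3,5) (4,2) (5,9) (6,7) (7,4) (8,1) (9,3)

Row 1: attacked by (5,9)→{5,9}; (7,4)→{4}. Safe: 1, 2, 3, 6, 7, 8. Place at column 6.
Row 2: attacked by (1,6)→{5,6,7}; (5,9)→{6,9}; (7,4)→{4,9}. Safe: 1, 2, 3, 8. Place at column 8.
Row 3: attacked by (1,6)→{4,6,8}; (2,8)→{7,8,9}; (5,9)→{7,9}; (7,4)→{4,8}. Safe: 1, 2, 3, 5. Place at column 5.
Row 4: attacked by (1,6)→{3,6,9}; (2,8)→{6,8}; (3,5)→{4,5,6}; (5,9)→{8,9}; (7,4)→{1,4,7}. Safe: 2. Place at column 2.
Row 6: attacked by (1,6)→{1,6}; (2,8)→{4,8}; (3,5)→{2,5,8}; (4,2)→{2,4}; (5,9)→{8,9}; (7,4)→{3,4,5}. Safe: 7. Place at column 7.
Row 8: attacked by (1,6)→{6}; (2,8)→{2,8}; (3,5)→{5}; (4,2)→{2,6}; (5,9)→{6,9}; (6,7)→{5,7,9}; (7,4)→{3,4,5}. Safe: 1. Place at column 1.
Row 9: attacked by (1,6)→{6}; (2,8)→{1,8}; (3,5)→{5}; (4,2)→{2,7}; (5,9)→{5,9}; (6,7)→{4,7}; (7,4)→{2,4,6}; (8,1)→{1,2}. Safe: 3. Place at column 3.
Columns [6, 8, 5, 2, 9, 7, 4, 1, 3], r−c [-5, -6, -2, 2, -4, -1, 3, 7, 6], r+c [7, 10, 8, 6, 14, 13, 11, 9, 12] are all distinct, so no two queens attack.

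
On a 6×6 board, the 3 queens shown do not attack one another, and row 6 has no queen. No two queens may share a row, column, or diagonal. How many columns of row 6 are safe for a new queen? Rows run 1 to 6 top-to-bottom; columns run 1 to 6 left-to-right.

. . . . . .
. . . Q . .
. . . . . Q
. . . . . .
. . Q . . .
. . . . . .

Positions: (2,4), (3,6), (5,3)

(2,4) attacks row 6 at column 4.
(3,6) attacks row 6 at column 6 and diagonals 3.
(5,3) attacks row 6 at column 3 and diagonals 2, 4.
Attacked columns: {2, 3, 4, 6}. Safe: {1, 5}.

2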